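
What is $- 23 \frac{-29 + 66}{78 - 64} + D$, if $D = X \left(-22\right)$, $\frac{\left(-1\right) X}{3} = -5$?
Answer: $- \frac{5471}{14} \approx -390.79$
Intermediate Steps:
$X = 15$ ($X = \left(-3\right) \left(-5\right) = 15$)
$D = -330$ ($D = 15 \left(-22\right) = -330$)
$- 23 \frac{-29 + 66}{78 - 64} + D = - 23 \frac{-29 + 66}{78 - 64} - 330 = - 23 \cdot \frac{37}{14} - 330 = - 23 \cdot 37 \cdot \frac{1}{14} - 330 = \left(-23\right) \frac{37}{14} - 330 = - \frac{851}{14} - 330 = - \frac{5471}{14}$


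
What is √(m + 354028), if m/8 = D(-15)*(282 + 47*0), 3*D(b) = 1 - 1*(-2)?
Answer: 2*√89071 ≈ 596.90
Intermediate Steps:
D(b) = 1 (D(b) = (1 - 1*(-2))/3 = (1 + 2)/3 = (⅓)*3 = 1)
m = 2256 (m = 8*(1*(282 + 47*0)) = 8*(1*(282 + 0)) = 8*(1*282) = 8*282 = 2256)
√(m + 354028) = √(2256 + 354028) = √356284 = 2*√89071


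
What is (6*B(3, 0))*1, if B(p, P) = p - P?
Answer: 18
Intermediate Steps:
(6*B(3, 0))*1 = (6*(3 - 1*0))*1 = (6*(3 + 0))*1 = (6*3)*1 = 18*1 = 18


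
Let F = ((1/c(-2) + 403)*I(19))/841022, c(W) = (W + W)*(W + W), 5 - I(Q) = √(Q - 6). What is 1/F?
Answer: 16820440/19347 + 3364088*√13/19347 ≈ 1496.3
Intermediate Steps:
I(Q) = 5 - √(-6 + Q) (I(Q) = 5 - √(Q - 6) = 5 - √(-6 + Q))
c(W) = 4*W² (c(W) = (2*W)*(2*W) = 4*W²)
F = 32245/13456352 - 6449*√13/13456352 (F = ((1/(4*(-2)²) + 403)*(5 - √(-6 + 19)))/841022 = ((1/(4*4) + 403)*(5 - √13))*(1/841022) = ((1/16 + 403)*(5 - √13))*(1/841022) = (6449*(5 - √13)/16)*(1/841022) = (32245/16 - 6449*√13/16)*(1/841022) = 32245/13456352 - 6449*√13/13456352 ≈ 0.00066829)
1/F = 1/(32245/13456352 - 6449*√13/13456352)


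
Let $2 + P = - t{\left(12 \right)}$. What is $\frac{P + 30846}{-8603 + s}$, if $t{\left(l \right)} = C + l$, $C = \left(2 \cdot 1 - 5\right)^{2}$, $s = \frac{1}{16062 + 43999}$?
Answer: $- \frac{1851260203}{516704782} \approx -3.5828$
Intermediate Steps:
$s = \frac{1}{60061} \approx 1.665 \cdot 10^{-5}$
$C = 9$ ($C = \left(2 - 5\right)^{2} = \left(-3\right)^{2} = 9$)
$t{\left(l \right)} = 9 + l$
$P = -23$ ($P = -2 - \left(9 + 12\right) = -2 - 21 = -23$)
$\frac{P + 30846}{-8603 + s} = \frac{-23 + 30846}{-8603 + \frac{1}{60061}} = \frac{30823}{- \frac{516704782}{60061}} = 30823 \left(- \frac{60061}{516704782}\right) = - \frac{1851260203}{516704782}$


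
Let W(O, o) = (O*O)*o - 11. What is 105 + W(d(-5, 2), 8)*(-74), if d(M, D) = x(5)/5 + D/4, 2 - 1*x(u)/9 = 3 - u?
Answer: -854517/25 ≈ -34181.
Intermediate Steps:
x(u) = -9 + 9*u (x(u) = 18 - 9*(3 - u) = 18 + (-27 + 9*u) = -9 + 9*u)
d(M, D) = 36/5 + D/4 (d(M, D) = (-9 + 9*5)/5 + D/4 = (-9 + 45)*(⅕) + D*(¼) = 36*(⅕) + D/4 = 36/5 + D/4)
W(O, o) = -11 + o*O² (W(O, o) = O²*o - 11 = o*O² - 11 = -11 + o*O²)
105 + W(d(-5, 2), 8)*(-74) = 105 + (-11 + 8*(36/5 + (¼)*2)²)*(-74) = 105 + (-11 + 8*(36/5 + ½)²)*(-74) = 105 + (-11 + 8*(77/10)²)*(-74) = 105 + (-11 + 8*(5929/100))*(-74) = 105 + (-11 + 11858/25)*(-74) = 105 + (11583/25)*(-74) = 105 - 857142/25 = -854517/25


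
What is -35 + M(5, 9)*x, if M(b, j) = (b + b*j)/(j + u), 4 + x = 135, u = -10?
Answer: -6585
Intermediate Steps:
x = 131 (x = -4 + 135 = 131)
M(b, j) = (b + b*j)/(-10 + j) (M(b, j) = (b + b*j)/(j - 10) = (b + b*j)/(-10 + j))
-35 + M(5, 9)*x = -35 + (5*(1 + 9)/(-10 + 9))*131 = -35 + (5*10/(-1))*131 = -35 + (5*(-1)*10)*131 = -35 - 50*131 = -35 - 6550 = -6585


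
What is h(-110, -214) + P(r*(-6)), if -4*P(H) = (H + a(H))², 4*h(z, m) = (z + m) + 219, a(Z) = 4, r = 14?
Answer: -6505/4 ≈ -1626.3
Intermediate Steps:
h(z, m) = 219/4 + m/4 + z/4 (h(z, m) = ((z + m) + 219)/4 = ((m + z) + 219)/4 = (219 + m + z)/4 = 219/4 + m/4 + z/4)
P(H) = -(4 + H)²/4 (P(H) = -(H + 4)²/4 = -(4 + H)²/4)
h(-110, -214) + P(r*(-6)) = (219/4 + (¼)*(-214) + (¼)*(-110)) - (4 + 14*(-6))²/4 = (219/4 - 107/2 - 55/2) - (4 - 84)²/4 = -105/4 - ¼*(-80)² = -105/4 - ¼*6400 = -105/4 - 1600 = -6505/4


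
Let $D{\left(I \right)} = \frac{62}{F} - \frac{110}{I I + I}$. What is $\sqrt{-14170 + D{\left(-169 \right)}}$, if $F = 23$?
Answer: $\frac{i \sqrt{2234232165459}}{12558} \approx 119.03 i$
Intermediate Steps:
$D{\left(I \right)} = \frac{62}{23} - \frac{110}{I + I^{2}}$ ($D{\left(I \right)} = \frac{62}{23} - \frac{110}{I I + I} = 62 \cdot \frac{1}{23} - \frac{110}{I^{2} + I} = \frac{62}{23} - \frac{110}{I + I^{2}}$)
$\sqrt{-14170 + D{\left(-169 \right)}} = \sqrt{-14170 + \frac{2 \left(-1265 + 31 \left(-169\right) + 31 \left(-169\right)^{2}\right)}{23 \left(-169\right) \left(1 - 169\right)}} = \sqrt{-14170 + \frac{2}{23} \left(- \frac{1}{169}\right) \frac{1}{-168} \left(-1265 - 5239 + 31 \cdot 28561\right)} = \sqrt{-14170 + \frac{2}{23} \left(- \frac{1}{169}\right) \left(- \frac{1}{168}\right) \left(-1265 - 5239 + 885391\right)} = \sqrt{-14170 + \frac{2}{23} \left(- \frac{1}{169}\right) \left(- \frac{1}{168}\right) 878887} = \sqrt{-14170 + \frac{878887}{326508}} = \sqrt{- \frac{4625739473}{326508}} = \frac{i \sqrt{2234232165459}}{12558}$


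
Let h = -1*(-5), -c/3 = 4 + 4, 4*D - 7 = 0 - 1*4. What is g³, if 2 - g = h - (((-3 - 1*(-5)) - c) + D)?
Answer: 857375/64 ≈ 13396.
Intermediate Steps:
D = ¾ (D = 7/4 + (0 - 1*4)/4 = 7/4 + (0 - 4)/4 = 7/4 + (¼)*(-4) = 7/4 - 1 = ¾ ≈ 0.75000)
c = -24 (c = -3*(4 + 4) = -3*8 = -24)
h = 5
g = 95/4 (g = 2 - (5 - (((-3 - 1*(-5)) - 1*(-24)) + ¾)) = 2 - (5 - (((-3 + 5) + 24) + ¾)) = 2 - (5 - ((2 + 24) + ¾)) = 2 - (5 - (26 + ¾)) = 2 - (5 - 1*107/4) = 2 - (5 - 107/4) = 2 - 1*(-87/4) = 2 + 87/4 = 95/4 ≈ 23.750)
g³ = (95/4)³ = 857375/64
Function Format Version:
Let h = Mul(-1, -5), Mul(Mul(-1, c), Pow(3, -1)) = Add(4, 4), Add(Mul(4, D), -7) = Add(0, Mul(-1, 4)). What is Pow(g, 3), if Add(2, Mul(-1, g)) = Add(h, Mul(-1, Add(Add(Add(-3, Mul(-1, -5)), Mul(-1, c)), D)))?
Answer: Rational(857375, 64) ≈ 13396.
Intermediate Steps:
D = Rational(3, 4) (D = Add(Rational(7, 4), Mul(Rational(1, 4), Add(0, Mul(-1, 4)))) = Add(Rational(7, 4), Mul(Rational(1, 4), Add(0, -4))) = Add(Rational(7, 4), Mul(Rational(1, 4), -4)) = Add(Rational(7, 4), -1) = Rational(3, 4) ≈ 0.75000)
c = -24 (c = Mul(-3, Add(4, 4)) = Mul(-3, 8) = -24)
h = 5
g = Rational(95, 4) (g = Add(2, Mul(-1, Add(5, Mul(-1, Add(Add(Add(-3, Mul(-1, -5)), Mul(-1, -24)), Rational(3, 4)))))) = Add(2, Mul(-1, Add(5, Mul(-1, Add(Add(Add(-3, 5), 24), Rational(3, 4)))))) = Add(2, Mul(-1, Add(5, Mul(-1, Add(Add(2, 24), Rational(3, 4)))))) = Add(2, Mul(-1, Add(5, Mul(-1, Add(26, Rational(3, 4)))))) = Add(2, Mul(-1, Add(5, Mul(-1, Rational(107, 4))))) = Add(2, Mul(-1, Add(5, Rational(-107, 4)))) = Add(2, Mul(-1, Rational(-87, 4))) = Add(2, Rational(87, 4)) = Rational(95, 4) ≈ 23.750)
Pow(g, 3) = Pow(Rational(95, 4), 3) = Rational(857375, 64)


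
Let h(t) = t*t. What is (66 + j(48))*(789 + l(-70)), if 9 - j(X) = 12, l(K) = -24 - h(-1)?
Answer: 48132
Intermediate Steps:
h(t) = t²
l(K) = -25 (l(K) = -24 - 1*(-1)² = -24 - 1*1 = -24 - 1 = -25)
j(X) = -3 (j(X) = 9 - 1*12 = 9 - 12 = -3)
(66 + j(48))*(789 + l(-70)) = (66 - 3)*(789 - 25) = 63*764 = 48132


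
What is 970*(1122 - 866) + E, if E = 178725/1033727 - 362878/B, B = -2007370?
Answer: 257641376983633178/1037536283995 ≈ 2.4832e+5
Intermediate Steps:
E = 366941994778/1037536283995 (E = 178725/1033727 - 362878/(-2007370) = 178725*(1/1033727) - 362878*(-1/2007370) = 178725/1033727 + 181439/1003685 = 366941994778/1037536283995 ≈ 0.35367)
970*(1122 - 866) + E = 970*(1122 - 866) + 366941994778/1037536283995 = 970*256 + 366941994778/1037536283995 = 248320 + 366941994778/1037536283995 = 257641376983633178/1037536283995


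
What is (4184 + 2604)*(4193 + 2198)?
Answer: 43382108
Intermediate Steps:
(4184 + 2604)*(4193 + 2198) = 6788*6391 = 43382108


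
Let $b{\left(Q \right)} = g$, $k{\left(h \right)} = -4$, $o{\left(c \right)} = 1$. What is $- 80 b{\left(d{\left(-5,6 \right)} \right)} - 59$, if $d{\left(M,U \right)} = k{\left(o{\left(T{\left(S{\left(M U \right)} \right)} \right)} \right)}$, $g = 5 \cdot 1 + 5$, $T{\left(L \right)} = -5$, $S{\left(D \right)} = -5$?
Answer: $-859$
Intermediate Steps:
$g = 10$ ($g = 5 + 5 = 10$)
$d{\left(M,U \right)} = -4$
$b{\left(Q \right)} = 10$
$- 80 b{\left(d{\left(-5,6 \right)} \right)} - 59 = \left(-80\right) 10 - 59 = -800 - 59 = -859$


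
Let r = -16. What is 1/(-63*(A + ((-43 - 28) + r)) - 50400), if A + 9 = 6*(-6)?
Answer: -1/42084 ≈ -2.3762e-5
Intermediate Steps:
A = -45 (A = -9 + 6*(-6) = -9 - 36 = -45)
1/(-63*(A + ((-43 - 28) + r)) - 50400) = 1/(-63*(-45 + ((-43 - 28) - 16)) - 50400) = 1/(-63*(-45 + (-71 - 16)) - 50400) = 1/(-63*(-45 - 87) - 50400) = 1/(-63*(-132) - 50400) = 1/(8316 - 50400) = 1/(-42084) = -1/42084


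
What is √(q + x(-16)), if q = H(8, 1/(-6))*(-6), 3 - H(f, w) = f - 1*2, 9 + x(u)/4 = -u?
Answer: √46 ≈ 6.7823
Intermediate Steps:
x(u) = -36 - 4*u (x(u) = -36 + 4*(-u) = -36 - 4*u)
H(f, w) = 5 - f (H(f, w) = 3 - (f - 1*2) = 3 - (f - 2) = 3 - (-2 + f) = 3 + (2 - f) = 5 - f)
q = 18 (q = (5 - 1*8)*(-6) = (5 - 8)*(-6) = -3*(-6) = 18)
√(q + x(-16)) = √(18 + (-36 - 4*(-16))) = √(18 + (-36 + 64)) = √(18 + 28) = √46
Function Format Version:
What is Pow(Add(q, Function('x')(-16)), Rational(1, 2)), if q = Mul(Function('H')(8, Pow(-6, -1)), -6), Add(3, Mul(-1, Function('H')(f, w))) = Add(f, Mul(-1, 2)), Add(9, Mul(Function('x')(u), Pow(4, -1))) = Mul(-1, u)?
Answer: Pow(46, Rational(1, 2)) ≈ 6.7823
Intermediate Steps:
Function('x')(u) = Add(-36, Mul(-4, u)) (Function('x')(u) = Add(-36, Mul(4, Mul(-1, u))) = Add(-36, Mul(-4, u)))
Function('H')(f, w) = Add(5, Mul(-1, f)) (Function('H')(f, w) = Add(3, Mul(-1, Add(f, Mul(-1, 2)))) = Add(3, Mul(-1, Add(f, -2))) = Add(3, Mul(-1, Add(-2, f))) = Add(3, Add(2, Mul(-1, f))) = Add(5, Mul(-1, f)))
q = 18 (q = Mul(Add(5, Mul(-1, 8)), -6) = Mul(Add(5, -8), -6) = Mul(-3, -6) = 18)
Pow(Add(q, Function('x')(-16)), Rational(1, 2)) = Pow(Add(18, Add(-36, Mul(-4, -16))), Rational(1, 2)) = Pow(Add(18, Add(-36, 64)), Rational(1, 2)) = Pow(Add(18, 28), Rational(1, 2)) = Pow(46, Rational(1, 2))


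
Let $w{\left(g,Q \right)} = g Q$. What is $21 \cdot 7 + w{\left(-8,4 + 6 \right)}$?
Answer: $67$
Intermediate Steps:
$w{\left(g,Q \right)} = Q g$
$21 \cdot 7 + w{\left(-8,4 + 6 \right)} = 21 \cdot 7 + \left(4 + 6\right) \left(-8\right) = 147 + 10 \left(-8\right) = 147 - 80 = 67$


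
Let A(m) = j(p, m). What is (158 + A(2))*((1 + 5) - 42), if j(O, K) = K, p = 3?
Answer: -5760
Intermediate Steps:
A(m) = m
(158 + A(2))*((1 + 5) - 42) = (158 + 2)*((1 + 5) - 42) = 160*(6 - 42) = 160*(-36) = -5760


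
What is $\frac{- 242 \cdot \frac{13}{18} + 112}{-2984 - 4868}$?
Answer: $\frac{565}{70668} \approx 0.0079951$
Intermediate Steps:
$\frac{- 242 \cdot \frac{13}{18} + 112}{-2984 - 4868} = \frac{- 242 \cdot 13 \cdot \frac{1}{18} + 112}{-7852} = \left(\left(-242\right) \frac{13}{18} + 112\right) \left(- \frac{1}{7852}\right) = \left(- \frac{1573}{9} + 112\right) \left(- \frac{1}{7852}\right) = \left(- \frac{565}{9}\right) \left(- \frac{1}{7852}\right) = \frac{565}{70668}$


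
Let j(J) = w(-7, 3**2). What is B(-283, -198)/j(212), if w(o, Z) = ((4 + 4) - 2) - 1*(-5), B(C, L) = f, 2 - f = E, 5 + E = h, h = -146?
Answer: 153/11 ≈ 13.909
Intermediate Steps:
E = -151 (E = -5 - 146 = -151)
f = 153 (f = 2 - 1*(-151) = 2 + 151 = 153)
B(C, L) = 153
w(o, Z) = 11 (w(o, Z) = (8 - 2) + 5 = 6 + 5 = 11)
j(J) = 11
B(-283, -198)/j(212) = 153/11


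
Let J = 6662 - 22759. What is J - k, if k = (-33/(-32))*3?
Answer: -515203/32 ≈ -16100.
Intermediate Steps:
k = 99/32 (k = -1/32*(-33)*3 = (33/32)*3 = 99/32 ≈ 3.0938)
J = -16097
J - k = -16097 - 1*99/32 = -16097 - 99/32 = -515203/32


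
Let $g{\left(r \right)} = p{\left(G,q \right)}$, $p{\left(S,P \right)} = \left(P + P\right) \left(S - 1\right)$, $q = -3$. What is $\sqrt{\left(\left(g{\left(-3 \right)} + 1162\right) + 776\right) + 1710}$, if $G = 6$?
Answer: $3 \sqrt{402} \approx 60.15$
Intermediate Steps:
$p{\left(S,P \right)} = 2 P \left(-1 + S\right)$
$g{\left(r \right)} = -30$ ($g{\left(r \right)} = 2 \left(-3\right) \left(-1 + 6\right) = 2 \left(-3\right) 5 = -30$)
$\sqrt{\left(\left(g{\left(-3 \right)} + 1162\right) + 776\right) + 1710} = \sqrt{\left(\left(-30 + 1162\right) + 776\right) + 1710} = \sqrt{\left(1132 + 776\right) + 1710} = \sqrt{1908 + 1710} = \sqrt{3618} = 3 \sqrt{402}$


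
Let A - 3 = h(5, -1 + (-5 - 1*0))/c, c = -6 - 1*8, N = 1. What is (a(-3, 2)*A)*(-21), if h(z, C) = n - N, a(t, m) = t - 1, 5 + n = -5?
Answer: 318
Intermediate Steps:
n = -10 (n = -5 - 5 = -10)
a(t, m) = -1 + t
h(z, C) = -11 (h(z, C) = -10 - 1*1 = -10 - 1 = -11)
c = -14 (c = -6 - 8 = -14)
A = 53/14 (A = 3 - 11/(-14) = 3 - 11*(-1/14) = 3 + 11/14 = 53/14 ≈ 3.7857)
(a(-3, 2)*A)*(-21) = ((-1 - 3)*(53/14))*(-21) = -4*53/14*(-21) = -106/7*(-21) = 318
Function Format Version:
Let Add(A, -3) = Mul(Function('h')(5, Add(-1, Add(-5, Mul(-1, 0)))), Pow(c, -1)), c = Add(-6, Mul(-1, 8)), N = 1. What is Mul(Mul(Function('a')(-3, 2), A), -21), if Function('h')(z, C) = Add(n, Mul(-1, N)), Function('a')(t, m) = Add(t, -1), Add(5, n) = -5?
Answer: 318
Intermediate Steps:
n = -10 (n = Add(-5, -5) = -10)
Function('a')(t, m) = Add(-1, t)
Function('h')(z, C) = -11 (Function('h')(z, C) = Add(-10, Mul(-1, 1)) = Add(-10, -1) = -11)
c = -14 (c = Add(-6, -8) = -14)
A = Rational(53, 14) (A = Add(3, Mul(-11, Pow(-14, -1))) = Add(3, Mul(-11, Rational(-1, 14))) = Add(3, Rational(11, 14)) = Rational(53, 14) ≈ 3.7857)
Mul(Mul(Function('a')(-3, 2), A), -21) = Mul(Mul(Add(-1, -3), Rational(53, 14)), -21) = Mul(Mul(-4, Rational(53, 14)), -21) = Mul(Rational(-106, 7), -21) = 318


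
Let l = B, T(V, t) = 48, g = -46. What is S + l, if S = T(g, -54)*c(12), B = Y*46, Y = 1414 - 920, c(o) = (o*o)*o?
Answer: 105668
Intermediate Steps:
c(o) = o³ (c(o) = o²*o = o³)
Y = 494
B = 22724 (B = 494*46 = 22724)
l = 22724
S = 82944 (S = 48*12³ = 48*1728 = 82944)
S + l = 82944 + 22724 = 105668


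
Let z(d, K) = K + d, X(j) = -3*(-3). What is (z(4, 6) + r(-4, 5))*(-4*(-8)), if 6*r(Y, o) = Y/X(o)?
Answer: 8576/27 ≈ 317.63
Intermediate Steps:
X(j) = 9
r(Y, o) = Y/54 (r(Y, o) = (Y/9)/6 = Y/54)
(z(4, 6) + r(-4, 5))*(-4*(-8)) = ((6 + 4) + (1/54)*(-4))*(-4*(-8)) = (10 - 2/27)*32 = (268/27)*32 = 8576/27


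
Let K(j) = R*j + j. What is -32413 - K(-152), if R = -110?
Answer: -48981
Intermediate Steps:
K(j) = -109*j (K(j) = -110*j + j = -109*j)
-32413 - K(-152) = -32413 - (-109)*(-152) = -32413 - 1*16568 = -32413 - 16568 = -48981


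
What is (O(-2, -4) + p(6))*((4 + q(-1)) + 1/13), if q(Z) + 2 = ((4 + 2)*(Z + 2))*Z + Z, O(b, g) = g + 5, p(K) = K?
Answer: -448/13 ≈ -34.462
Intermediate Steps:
O(b, g) = 5 + g
q(Z) = -2 + Z + Z*(12 + 6*Z) (q(Z) = -2 + (((4 + 2)*(Z + 2))*Z + Z) = -2 + ((6*(2 + Z))*Z + Z) = -2 + ((12 + 6*Z)*Z + Z) = -2 + (Z*(12 + 6*Z) + Z) = -2 + (Z + Z*(12 + 6*Z)) = -2 + Z + Z*(12 + 6*Z))
(O(-2, -4) + p(6))*((4 + q(-1)) + 1/13) = ((5 - 4) + 6)*((4 + (-2 + 6*(-1)² + 13*(-1))) + 1/13) = (1 + 6)*((4 + (-2 + 6*1 - 13)) + 1/13) = 7*((4 + (-2 + 6 - 13)) + 1/13) = 7*((4 - 9) + 1/13) = 7*(-5 + 1/13) = 7*(-64/13) = -448/13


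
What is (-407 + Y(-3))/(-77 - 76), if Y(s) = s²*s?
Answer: 434/153 ≈ 2.8366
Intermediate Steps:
Y(s) = s³
(-407 + Y(-3))/(-77 - 76) = (-407 + (-3)³)/(-77 - 76) = (-407 - 27)/(-153) = -434*(-1/153) = 434/153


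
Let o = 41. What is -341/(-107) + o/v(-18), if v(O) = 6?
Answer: 6433/642 ≈ 10.020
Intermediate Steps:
-341/(-107) + o/v(-18) = -341/(-107) + 41/6 = -341*(-1/107) + 41*(1/6) = 341/107 + 41/6 = 6433/642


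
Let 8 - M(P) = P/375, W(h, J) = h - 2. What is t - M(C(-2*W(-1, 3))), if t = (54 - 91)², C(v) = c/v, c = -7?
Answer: 3062243/2250 ≈ 1361.0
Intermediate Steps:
W(h, J) = -2 + h
C(v) = -7/v
M(P) = 8 - P/375
t = 1369 (t = (-37)² = 1369)
t - M(C(-2*W(-1, 3))) = 1369 - (8 - (-7)/(375*((-2*(-2 - 1))))) = 1369 - (8 - (-7)/(375*((-2*(-3))))) = 1369 - (8 - (-7)/(375*6)) = 1369 - (8 - 1/375*(-7/6)) = 1369 - (8 + 7/2250) = 1369 - 1*18007/2250 = 1369 - 18007/2250 = 3062243/2250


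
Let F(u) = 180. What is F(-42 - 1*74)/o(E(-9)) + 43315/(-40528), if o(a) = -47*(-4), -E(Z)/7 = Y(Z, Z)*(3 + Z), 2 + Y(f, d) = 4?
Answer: -212045/1904816 ≈ -0.11132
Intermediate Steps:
Y(f, d) = 2 (Y(f, d) = -2 + 4 = 2)
E(Z) = -42 - 14*Z (E(Z) = -14*(3 + Z) = -7*(6 + 2*Z) = -42 - 14*Z)
o(a) = 188
F(-42 - 1*74)/o(E(-9)) + 43315/(-40528) = 180/188 + 43315/(-40528) = 180*(1/188) + 43315*(-1/40528) = 45/47 - 43315/40528 = -212045/1904816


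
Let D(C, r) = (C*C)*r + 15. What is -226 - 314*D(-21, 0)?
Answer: -4936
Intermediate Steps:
D(C, r) = 15 + r*C² (D(C, r) = C²*r + 15 = r*C² + 15 = 15 + r*C²)
-226 - 314*D(-21, 0) = -226 - 314*(15 + 0*(-21)²) = -226 - 314*(15 + 0*441) = -226 - 314*(15 + 0) = -226 - 314*15 = -226 - 4710 = -4936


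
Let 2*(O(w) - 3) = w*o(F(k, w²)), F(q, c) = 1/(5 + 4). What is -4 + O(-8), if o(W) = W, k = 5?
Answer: -13/9 ≈ -1.4444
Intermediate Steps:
F(q, c) = ⅑ (F(q, c) = 1/9 = ⅑)
O(w) = 3 + w/18 (O(w) = 3 + (w*(⅑))/2 = 3 + (w/9)/2 = 3 + w/18)
-4 + O(-8) = -4 + (3 + (1/18)*(-8)) = -4 + (3 - 4/9) = -4 + 23/9 = -13/9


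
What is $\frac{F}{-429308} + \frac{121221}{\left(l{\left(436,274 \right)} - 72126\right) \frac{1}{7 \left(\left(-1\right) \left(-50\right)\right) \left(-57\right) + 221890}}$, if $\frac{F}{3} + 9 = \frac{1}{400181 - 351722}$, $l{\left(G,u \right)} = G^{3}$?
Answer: $\frac{8487748168403907433}{28712667882158326} \approx 295.61$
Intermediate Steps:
$F = - \frac{436130}{16153}$ ($F = -27 + \frac{3}{400181 - 351722} = -27 + \frac{3}{48459} = -27 + 3 \cdot \frac{1}{48459} = -27 + \frac{1}{16153} = - \frac{436130}{16153} \approx -27.0$)
$\frac{F}{-429308} + \frac{121221}{\left(l{\left(436,274 \right)} - 72126\right) \frac{1}{7 \left(\left(-1\right) \left(-50\right)\right) \left(-57\right) + 221890}} = - \frac{436130}{16153 \left(-429308\right)} + \frac{121221}{\left(436^{3} - 72126\right) \frac{1}{7 \left(\left(-1\right) \left(-50\right)\right) \left(-57\right) + 221890}} = \left(- \frac{436130}{16153}\right) \left(- \frac{1}{429308}\right) + \frac{121221}{\left(82881856 - 72126\right) \frac{1}{7 \cdot 50 \left(-57\right) + 221890}} = \frac{218065}{3467306062} + \frac{121221}{82809730 \frac{1}{350 \left(-57\right) + 221890}} = \frac{218065}{3467306062} + \frac{121221}{82809730 \frac{1}{-19950 + 221890}} = \frac{218065}{3467306062} + \frac{121221}{82809730 \cdot \frac{1}{201940}} = \frac{218065}{3467306062} + \frac{121221}{\frac{8280973}{20194}} = \frac{218065}{3467306062} + 121221 \cdot \frac{20194}{8280973} = \frac{218065}{3467306062} + \frac{2447936874}{8280973} = \frac{8487748168403907433}{28712667882158326}$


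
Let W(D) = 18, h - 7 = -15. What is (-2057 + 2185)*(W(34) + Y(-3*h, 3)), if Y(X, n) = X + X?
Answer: 8448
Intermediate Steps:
h = -8 (h = 7 - 15 = -8)
Y(X, n) = 2*X
(-2057 + 2185)*(W(34) + Y(-3*h, 3)) = (-2057 + 2185)*(18 + 2*(-3*(-8))) = 128*(18 + 2*24) = 128*(18 + 48) = 128*66 = 8448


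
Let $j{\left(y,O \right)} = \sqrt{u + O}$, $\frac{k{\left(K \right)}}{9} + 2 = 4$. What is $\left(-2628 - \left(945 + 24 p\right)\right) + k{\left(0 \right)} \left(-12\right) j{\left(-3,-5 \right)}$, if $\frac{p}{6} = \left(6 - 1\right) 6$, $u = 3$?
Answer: $-7893 - 216 i \sqrt{2} \approx -7893.0 - 305.47 i$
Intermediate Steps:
$k{\left(K \right)} = 18$ ($k{\left(K \right)} = -18 + 9 \cdot 4 = -18 + 36 = 18$)
$j{\left(y,O \right)} = \sqrt{3 + O}$
$p = 180$ ($p = 6 \left(6 - 1\right) 6 = 6 \cdot 5 \cdot 6 = 6 \cdot 30 = 180$)
$\left(-2628 - \left(945 + 24 p\right)\right) + k{\left(0 \right)} \left(-12\right) j{\left(-3,-5 \right)} = \left(-2628 - 5265\right) + 18 \left(-12\right) \sqrt{3 - 5} = \left(-2628 - 5265\right) - 216 \sqrt{-2} = \left(-2628 - 5265\right) - 216 i \sqrt{2} = -7893 - 216 i \sqrt{2}$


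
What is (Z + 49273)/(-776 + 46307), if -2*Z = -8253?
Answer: 106799/91062 ≈ 1.1728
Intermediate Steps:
Z = 8253/2 (Z = -½*(-8253) = 8253/2 ≈ 4126.5)
(Z + 49273)/(-776 + 46307) = (8253/2 + 49273)/(-776 + 46307) = (106799/2)/45531 = (106799/2)*(1/45531) = 106799/91062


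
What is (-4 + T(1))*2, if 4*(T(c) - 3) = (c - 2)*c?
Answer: -5/2 ≈ -2.5000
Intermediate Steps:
T(c) = 3 + c*(-2 + c)/4 (T(c) = 3 + ((c - 2)*c)/4 = 3 + ((-2 + c)*c)/4 = 3 + (c*(-2 + c))/4 = 3 + c*(-2 + c)/4)
(-4 + T(1))*2 = (-4 + (3 - ½*1 + (¼)*1²))*2 = (-4 + (3 - ½ + (¼)*1))*2 = (-4 + (3 - ½ + ¼))*2 = (-4 + 11/4)*2 = -5/4*2 = -5/2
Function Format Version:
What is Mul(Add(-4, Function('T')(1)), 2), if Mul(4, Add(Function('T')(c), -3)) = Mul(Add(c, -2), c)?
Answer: Rational(-5, 2) ≈ -2.5000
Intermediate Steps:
Function('T')(c) = Add(3, Mul(Rational(1, 4), c, Add(-2, c))) (Function('T')(c) = Add(3, Mul(Rational(1, 4), Mul(Add(c, -2), c))) = Add(3, Mul(Rational(1, 4), Mul(Add(-2, c), c))) = Add(3, Mul(Rational(1, 4), Mul(c, Add(-2, c)))) = Add(3, Mul(Rational(1, 4), c, Add(-2, c))))
Mul(Add(-4, Function('T')(1)), 2) = Mul(Add(-4, Add(3, Mul(Rational(-1, 2), 1), Mul(Rational(1, 4), Pow(1, 2)))), 2) = Mul(Add(-4, Add(3, Rational(-1, 2), Mul(Rational(1, 4), 1))), 2) = Mul(Add(-4, Add(3, Rational(-1, 2), Rational(1, 4))), 2) = Mul(Add(-4, Rational(11, 4)), 2) = Mul(Rational(-5, 4), 2) = Rational(-5, 2)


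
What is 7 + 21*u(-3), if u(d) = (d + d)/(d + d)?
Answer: 28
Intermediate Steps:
u(d) = 1 (u(d) = (2*d)/((2*d)) = (2*d)*(1/(2*d)) = 1)
7 + 21*u(-3) = 7 + 21*1 = 7 + 21 = 28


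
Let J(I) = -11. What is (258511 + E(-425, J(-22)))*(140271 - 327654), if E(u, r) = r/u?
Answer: -20587242914238/425 ≈ -4.8441e+10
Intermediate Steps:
(258511 + E(-425, J(-22)))*(140271 - 327654) = (258511 - 11/(-425))*(140271 - 327654) = (258511 - 11*(-1/425))*(-187383) = (258511 + 11/425)*(-187383) = (109867186/425)*(-187383) = -20587242914238/425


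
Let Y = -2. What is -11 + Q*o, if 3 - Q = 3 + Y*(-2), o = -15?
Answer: 49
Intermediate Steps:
Q = -4 (Q = 3 - (3 - 2*(-2)) = 3 - (3 + 4) = 3 - 1*7 = 3 - 7 = -4)
-11 + Q*o = -11 - 4*(-15) = -11 + 60 = 49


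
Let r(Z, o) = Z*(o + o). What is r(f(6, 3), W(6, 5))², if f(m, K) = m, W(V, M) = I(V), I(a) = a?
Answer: 5184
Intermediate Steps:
W(V, M) = V
r(Z, o) = 2*Z*o (r(Z, o) = Z*(2*o) = 2*Z*o)
r(f(6, 3), W(6, 5))² = (2*6*6)² = 72² = 5184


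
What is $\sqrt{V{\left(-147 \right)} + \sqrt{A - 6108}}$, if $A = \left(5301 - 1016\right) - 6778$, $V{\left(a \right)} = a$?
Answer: $\sqrt{-147 + i \sqrt{8601}} \approx 3.6613 + 12.665 i$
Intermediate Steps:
$A = -2493$ ($A = 4285 - 6778 = -2493$)
$\sqrt{V{\left(-147 \right)} + \sqrt{A - 6108}} = \sqrt{-147 + \sqrt{-2493 - 6108}} = \sqrt{-147 + \sqrt{-8601}} = \sqrt{-147 + i \sqrt{8601}}$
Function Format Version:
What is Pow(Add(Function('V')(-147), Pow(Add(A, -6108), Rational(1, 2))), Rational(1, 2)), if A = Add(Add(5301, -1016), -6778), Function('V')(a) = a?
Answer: Pow(Add(-147, Mul(I, Pow(8601, Rational(1, 2)))), Rational(1, 2)) ≈ Add(3.6613, Mul(12.665, I))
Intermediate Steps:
A = -2493 (A = Add(4285, -6778) = -2493)
Pow(Add(Function('V')(-147), Pow(Add(A, -6108), Rational(1, 2))), Rational(1, 2)) = Pow(Add(-147, Pow(Add(-2493, -6108), Rational(1, 2))), Rational(1, 2)) = Pow(Add(-147, Pow(-8601, Rational(1, 2))), Rational(1, 2)) = Pow(Add(-147, Mul(I, Pow(8601, Rational(1, 2)))), Rational(1, 2))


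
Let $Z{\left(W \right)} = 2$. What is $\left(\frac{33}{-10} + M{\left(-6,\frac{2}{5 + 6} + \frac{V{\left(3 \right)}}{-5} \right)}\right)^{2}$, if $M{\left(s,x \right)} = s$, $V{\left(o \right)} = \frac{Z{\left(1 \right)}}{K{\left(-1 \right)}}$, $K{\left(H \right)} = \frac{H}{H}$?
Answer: $\frac{8649}{100} \approx 86.49$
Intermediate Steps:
$K{\left(H \right)} = 1$
$V{\left(o \right)} = 2$ ($V{\left(o \right)} = \frac{2}{1} = 2 \cdot 1 = 2$)
$\left(\frac{33}{-10} + M{\left(-6,\frac{2}{5 + 6} + \frac{V{\left(3 \right)}}{-5} \right)}\right)^{2} = \left(\frac{33}{-10} - 6\right)^{2} = \left(33 \left(- \frac{1}{10}\right) - 6\right)^{2} = \left(- \frac{33}{10} - 6\right)^{2} = \left(- \frac{93}{10}\right)^{2} = \frac{8649}{100}$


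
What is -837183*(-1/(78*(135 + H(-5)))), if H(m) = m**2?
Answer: 279061/4160 ≈ 67.082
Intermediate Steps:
-837183*(-1/(78*(135 + H(-5)))) = -837183*(-1/(78*(135 + (-5)**2))) = -837183*(-1/(78*(135 + 25))) = -837183/((-78*160)) = -837183/(-12480) = -837183*(-1/12480) = 279061/4160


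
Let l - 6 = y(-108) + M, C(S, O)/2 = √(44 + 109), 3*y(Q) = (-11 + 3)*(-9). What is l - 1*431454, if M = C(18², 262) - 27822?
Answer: -459246 + 6*√17 ≈ -4.5922e+5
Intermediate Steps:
y(Q) = 24 (y(Q) = ((-11 + 3)*(-9))/3 = (-8*(-9))/3 = (⅓)*72 = 24)
C(S, O) = 6*√17 (C(S, O) = 2*√(44 + 109) = 2*√153 = 2*(3*√17) = 6*√17)
M = -27822 + 6*√17 (M = 6*√17 - 27822 = -27822 + 6*√17 ≈ -27797.)
l = -27792 + 6*√17 (l = 6 + (24 + (-27822 + 6*√17)) = 6 + (-27798 + 6*√17) = -27792 + 6*√17 ≈ -27767.)
l - 1*431454 = (-27792 + 6*√17) - 1*431454 = (-27792 + 6*√17) - 431454 = -459246 + 6*√17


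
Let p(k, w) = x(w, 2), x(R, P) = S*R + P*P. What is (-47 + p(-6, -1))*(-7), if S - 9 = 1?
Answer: 371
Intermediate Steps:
S = 10 (S = 9 + 1 = 10)
x(R, P) = P² + 10*R (x(R, P) = 10*R + P*P = 10*R + P² = P² + 10*R)
p(k, w) = 4 + 10*w (p(k, w) = 2² + 10*w = 4 + 10*w)
(-47 + p(-6, -1))*(-7) = (-47 + (4 + 10*(-1)))*(-7) = (-47 + (4 - 10))*(-7) = (-47 - 6)*(-7) = -53*(-7) = 371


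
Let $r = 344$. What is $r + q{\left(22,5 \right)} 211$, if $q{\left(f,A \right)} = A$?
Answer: $1399$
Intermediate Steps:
$r + q{\left(22,5 \right)} 211 = 344 + 5 \cdot 211 = 344 + 1055 = 1399$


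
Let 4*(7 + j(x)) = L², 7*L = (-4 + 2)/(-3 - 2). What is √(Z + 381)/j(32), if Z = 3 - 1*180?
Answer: -1225*√51/4287 ≈ -2.0406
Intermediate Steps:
L = 2/35 (L = ((-4 + 2)/(-3 - 2))/7 = (-2/(-5))/7 = (-2*(-⅕))/7 = (⅐)*(⅖) = 2/35 ≈ 0.057143)
j(x) = -8574/1225 (j(x) = -7 + (2/35)²/4 = -7 + (¼)*(4/1225) = -7 + 1/1225 = -8574/1225)
Z = -177 (Z = 3 - 180 = -177)
√(Z + 381)/j(32) = √(-177 + 381)/(-8574/1225) = √204*(-1225/8574) = (2*√51)*(-1225/8574) = -1225*√51/4287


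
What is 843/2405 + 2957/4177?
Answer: 10632796/10045685 ≈ 1.0584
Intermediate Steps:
843/2405 + 2957/4177 = 10632796/10045685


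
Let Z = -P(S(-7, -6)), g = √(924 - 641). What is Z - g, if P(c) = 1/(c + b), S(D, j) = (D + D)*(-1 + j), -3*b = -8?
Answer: -3/302 - √283 ≈ -16.833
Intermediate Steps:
b = 8/3 (b = -⅓*(-8) = 8/3 ≈ 2.6667)
S(D, j) = 2*D*(-1 + j) (S(D, j) = (2*D)*(-1 + j) = 2*D*(-1 + j))
P(c) = 1/(8/3 + c) (P(c) = 1/(c + 8/3) = 1/(8/3 + c))
g = √283 ≈ 16.823
Z = -3/302 (Z = -3/(8 + 3*(2*(-7)*(-1 - 6))) = -3/(8 + 3*(2*(-7)*(-7))) = -3/(8 + 3*98) = -3/(8 + 294) = -3/302 ≈ -0.0099338)
Z - g = -3/302 - √283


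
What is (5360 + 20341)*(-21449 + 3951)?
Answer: -449716098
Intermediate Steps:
(5360 + 20341)*(-21449 + 3951) = 25701*(-17498) = -449716098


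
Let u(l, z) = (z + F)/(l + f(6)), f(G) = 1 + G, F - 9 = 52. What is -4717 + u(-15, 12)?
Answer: -37809/8 ≈ -4726.1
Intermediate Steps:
F = 61 (F = 9 + 52 = 61)
u(l, z) = (61 + z)/(7 + l) (u(l, z) = (z + 61)/(l + (1 + 6)) = (61 + z)/(l + 7) = (61 + z)/(7 + l))
-4717 + u(-15, 12) = -4717 + (61 + 12)/(7 - 15) = -4717 + 73/(-8) = -4717 - ⅛*73 = -4717 - 73/8 = -37809/8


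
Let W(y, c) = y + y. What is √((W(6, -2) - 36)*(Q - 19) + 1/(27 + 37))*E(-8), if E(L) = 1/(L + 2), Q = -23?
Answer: -√64513/48 ≈ -5.2915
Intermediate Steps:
W(y, c) = 2*y
E(L) = 1/(2 + L)
√((W(6, -2) - 36)*(Q - 19) + 1/(27 + 37))*E(-8) = √((2*6 - 36)*(-23 - 19) + 1/(27 + 37))/(2 - 8) = √((12 - 36)*(-42) + 1/64)/(-6) = √(-24*(-42) + 1/64)*(-⅙) = √(1008 + 1/64)*(-⅙) = √(64513/64)*(-⅙) = (√64513/8)*(-⅙) = -√64513/48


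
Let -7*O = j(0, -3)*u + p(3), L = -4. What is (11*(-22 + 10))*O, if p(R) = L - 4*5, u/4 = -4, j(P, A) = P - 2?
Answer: 1056/7 ≈ 150.86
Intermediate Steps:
j(P, A) = -2 + P
u = -16 (u = 4*(-4) = -16)
p(R) = -24 (p(R) = -4 - 4*5 = -4 - 20 = -24)
O = -8/7 (O = -((-2 + 0)*(-16) - 24)/7 = -(-2*(-16) - 24)/7 = -(32 - 24)/7 = -1/7*8 = -8/7 ≈ -1.1429)
(11*(-22 + 10))*O = (11*(-22 + 10))*(-8/7) = (11*(-12))*(-8/7) = -132*(-8/7) = 1056/7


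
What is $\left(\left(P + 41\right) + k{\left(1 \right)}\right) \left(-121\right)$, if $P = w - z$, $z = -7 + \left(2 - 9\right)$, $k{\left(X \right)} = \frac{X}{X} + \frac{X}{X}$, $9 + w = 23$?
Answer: $-8591$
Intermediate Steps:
$w = 14$ ($w = -9 + 23 = 14$)
$k{\left(X \right)} = 2$ ($k{\left(X \right)} = 1 + 1 = 2$)
$z = -14$ ($z = -7 - 7 = -14$)
$P = 28$ ($P = 14 - -14 = 14 + 14 = 28$)
$\left(\left(P + 41\right) + k{\left(1 \right)}\right) \left(-121\right) = \left(\left(28 + 41\right) + 2\right) \left(-121\right) = \left(69 + 2\right) \left(-121\right) = 71 \left(-121\right) = -8591$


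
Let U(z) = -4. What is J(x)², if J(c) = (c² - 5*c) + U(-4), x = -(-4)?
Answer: 64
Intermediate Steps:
x = 4 (x = -1*(-4) = 4)
J(c) = -4 + c² - 5*c (J(c) = (c² - 5*c) - 4 = -4 + c² - 5*c)
J(x)² = (-4 + 4² - 5*4)² = (-4 + 16 - 20)² = (-8)² = 64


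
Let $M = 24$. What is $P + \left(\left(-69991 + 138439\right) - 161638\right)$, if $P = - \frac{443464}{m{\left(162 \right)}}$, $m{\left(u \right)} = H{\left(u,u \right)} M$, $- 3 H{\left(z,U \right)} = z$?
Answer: $- \frac{15041347}{162} \approx -92848.0$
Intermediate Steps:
$H{\left(z,U \right)} = - \frac{z}{3}$
$m{\left(u \right)} = - 8 u$ ($m{\left(u \right)} = - \frac{u}{3} \cdot 24 = - 8 u$)
$P = \frac{55433}{162}$ ($P = - \frac{443464}{\left(-8\right) 162} = - \frac{443464}{-1296} = \left(-443464\right) \left(- \frac{1}{1296}\right) = \frac{55433}{162} \approx 342.18$)
$P + \left(\left(-69991 + 138439\right) - 161638\right) = \frac{55433}{162} + \left(\left(-69991 + 138439\right) - 161638\right) = \frac{55433}{162} + \left(68448 - 161638\right) = \frac{55433}{162} - 93190 = - \frac{15041347}{162}$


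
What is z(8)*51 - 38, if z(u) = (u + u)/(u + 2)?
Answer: 218/5 ≈ 43.600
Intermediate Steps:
z(u) = 2*u/(2 + u) (z(u) = (2*u)/(2 + u) = 2*u/(2 + u))
z(8)*51 - 38 = (2*8/(2 + 8))*51 - 38 = (2*8/10)*51 - 38 = (2*8*(⅒))*51 - 38 = (8/5)*51 - 38 = 408/5 - 38 = 218/5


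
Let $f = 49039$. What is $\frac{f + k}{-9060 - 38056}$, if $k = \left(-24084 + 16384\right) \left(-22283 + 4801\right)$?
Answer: $- \frac{134660439}{47116} \approx -2858.1$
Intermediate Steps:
$k = 134611400$ ($k = \left(-7700\right) \left(-17482\right) = 134611400$)
$\frac{f + k}{-9060 - 38056} = \frac{49039 + 134611400}{-9060 - 38056} = \frac{134660439}{-47116} = 134660439 \left(- \frac{1}{47116}\right) = - \frac{134660439}{47116}$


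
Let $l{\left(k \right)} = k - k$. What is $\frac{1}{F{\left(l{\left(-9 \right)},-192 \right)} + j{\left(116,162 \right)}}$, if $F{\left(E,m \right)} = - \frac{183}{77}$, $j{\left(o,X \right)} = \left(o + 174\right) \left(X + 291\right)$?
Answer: $\frac{77}{10115307} \approx 7.6122 \cdot 10^{-6}$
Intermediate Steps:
$l{\left(k \right)} = 0$
$j{\left(o,X \right)} = \left(174 + o\right) \left(291 + X\right)$
$F{\left(E,m \right)} = - \frac{183}{77}$ ($F{\left(E,m \right)} = \left(-183\right) \frac{1}{77} = - \frac{183}{77}$)
$\frac{1}{F{\left(l{\left(-9 \right)},-192 \right)} + j{\left(116,162 \right)}} = \frac{1}{- \frac{183}{77} + \left(50634 + 174 \cdot 162 + 291 \cdot 116 + 162 \cdot 116\right)} = \frac{1}{- \frac{183}{77} + \left(50634 + 28188 + 33756 + 18792\right)} = \frac{1}{- \frac{183}{77} + 131370} = \frac{1}{\frac{10115307}{77}} = \frac{77}{10115307}$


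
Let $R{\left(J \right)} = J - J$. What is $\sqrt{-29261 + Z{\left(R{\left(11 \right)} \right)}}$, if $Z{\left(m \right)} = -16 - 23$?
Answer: $10 i \sqrt{293} \approx 171.17 i$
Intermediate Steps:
$R{\left(J \right)} = 0$
$Z{\left(m \right)} = -39$ ($Z{\left(m \right)} = -16 - 23 = -39$)
$\sqrt{-29261 + Z{\left(R{\left(11 \right)} \right)}} = \sqrt{-29261 - 39} = \sqrt{-29300} = 10 i \sqrt{293}$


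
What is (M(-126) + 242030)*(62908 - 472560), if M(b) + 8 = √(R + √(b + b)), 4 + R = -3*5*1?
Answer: -99144796344 - 409652*√(-19 + 6*I*√7) ≈ -9.9145e+10 - 1.9162e+6*I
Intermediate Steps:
R = -19 (R = -4 - 3*5*1 = -4 - 15*1 = -4 - 15 = -19)
M(b) = -8 + √(-19 + √2*√b) (M(b) = -8 + √(-19 + √(b + b)) = -8 + √(-19 + √(2*b)) = -8 + √(-19 + √2*√b))
(M(-126) + 242030)*(62908 - 472560) = ((-8 + √(-19 + √2*√(-126))) + 242030)*(62908 - 472560) = ((-8 + √(-19 + √2*(3*I*√14))) + 242030)*(-409652) = ((-8 + √(-19 + 6*I*√7)) + 242030)*(-409652) = (242022 + √(-19 + 6*I*√7))*(-409652) = -99144796344 - 409652*√(-19 + 6*I*√7)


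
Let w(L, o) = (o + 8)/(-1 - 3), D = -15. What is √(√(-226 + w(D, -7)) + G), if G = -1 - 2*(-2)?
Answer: √(12 + 2*I*√905)/2 ≈ 3.028 + 2.4837*I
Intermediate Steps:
w(L, o) = -2 - o/4 (w(L, o) = (8 + o)/(-4) = (8 + o)*(-¼) = -2 - o/4)
G = 3 (G = -1 + 4 = 3)
√(√(-226 + w(D, -7)) + G) = √(√(-226 + (-2 - ¼*(-7))) + 3) = √(√(-226 + (-2 + 7/4)) + 3) = √(√(-226 - ¼) + 3) = √(√(-905/4) + 3) = √(I*√905/2 + 3) = √(3 + I*√905/2)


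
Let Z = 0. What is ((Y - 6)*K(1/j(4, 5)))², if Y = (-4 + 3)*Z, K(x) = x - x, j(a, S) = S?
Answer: 0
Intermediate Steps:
K(x) = 0
Y = 0 (Y = (-4 + 3)*0 = -1*0 = 0)
((Y - 6)*K(1/j(4, 5)))² = ((0 - 6)*0)² = (-6*0)² = 0² = 0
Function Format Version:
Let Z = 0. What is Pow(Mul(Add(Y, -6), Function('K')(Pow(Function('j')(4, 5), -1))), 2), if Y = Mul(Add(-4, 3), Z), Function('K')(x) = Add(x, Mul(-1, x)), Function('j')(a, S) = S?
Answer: 0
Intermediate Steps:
Function('K')(x) = 0
Y = 0 (Y = Mul(Add(-4, 3), 0) = Mul(-1, 0) = 0)
Pow(Mul(Add(Y, -6), Function('K')(Pow(Function('j')(4, 5), -1))), 2) = Pow(Mul(Add(0, -6), 0), 2) = Pow(Mul(-6, 0), 2) = Pow(0, 2) = 0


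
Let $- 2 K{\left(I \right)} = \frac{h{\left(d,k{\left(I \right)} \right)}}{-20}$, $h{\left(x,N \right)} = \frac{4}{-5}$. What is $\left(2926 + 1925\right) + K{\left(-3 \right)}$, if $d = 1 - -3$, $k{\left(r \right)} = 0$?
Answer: $\frac{242549}{50} \approx 4851.0$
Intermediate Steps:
$d = 4$ ($d = 1 + 3 = 4$)
$h{\left(x,N \right)} = - \frac{4}{5}$ ($h{\left(x,N \right)} = 4 \left(- \frac{1}{5}\right) = - \frac{4}{5}$)
$K{\left(I \right)} = - \frac{1}{50}$ ($K{\left(I \right)} = - \frac{\left(- \frac{4}{5}\right) \frac{1}{-20}}{2} = - \frac{\left(- \frac{4}{5}\right) \left(- \frac{1}{20}\right)}{2} = \left(- \frac{1}{2}\right) \frac{1}{25} = - \frac{1}{50}$)
$\left(2926 + 1925\right) + K{\left(-3 \right)} = \left(2926 + 1925\right) - \frac{1}{50} = 4851 - \frac{1}{50} = \frac{242549}{50}$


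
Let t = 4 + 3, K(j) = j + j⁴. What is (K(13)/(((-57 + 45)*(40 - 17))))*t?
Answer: -100009/138 ≈ -724.70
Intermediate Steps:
t = 7
(K(13)/(((-57 + 45)*(40 - 17))))*t = ((13 + 13⁴)/(((-57 + 45)*(40 - 17))))*7 = ((13 + 28561)/((-12*23)))*7 = (28574/(-276))*7 = (28574*(-1/276))*7 = -14287/138*7 = -100009/138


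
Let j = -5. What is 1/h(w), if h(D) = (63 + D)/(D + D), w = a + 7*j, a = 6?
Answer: -29/17 ≈ -1.7059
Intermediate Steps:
w = -29 (w = 6 + 7*(-5) = 6 - 35 = -29)
h(D) = (63 + D)/(2*D) (h(D) = (63 + D)/((2*D)) = (63 + D)*(1/(2*D)) = (63 + D)/(2*D))
1/h(w) = 1/((1/2)*(63 - 29)/(-29)) = 1/((1/2)*(-1/29)*34) = 1/(-17/29) = -29/17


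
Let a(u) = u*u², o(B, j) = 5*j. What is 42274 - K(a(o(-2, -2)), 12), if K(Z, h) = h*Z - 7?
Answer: 54281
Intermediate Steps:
a(u) = u³
K(Z, h) = -7 + Z*h (K(Z, h) = Z*h - 7 = -7 + Z*h)
42274 - K(a(o(-2, -2)), 12) = 42274 - (-7 + (5*(-2))³*12) = 42274 - (-7 + (-10)³*12) = 42274 - (-7 - 1000*12) = 42274 - (-7 - 12000) = 42274 - 1*(-12007) = 42274 + 12007 = 54281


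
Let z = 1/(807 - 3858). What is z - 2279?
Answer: -6953230/3051 ≈ -2279.0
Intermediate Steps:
z = -1/3051 (z = 1/(-3051) = -1/3051 ≈ -0.00032776)
z - 2279 = -1/3051 - 2279 = -6953230/3051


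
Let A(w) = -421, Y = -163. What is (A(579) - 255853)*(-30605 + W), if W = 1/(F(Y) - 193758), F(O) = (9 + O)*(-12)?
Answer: 752600567088487/95955 ≈ 7.8433e+9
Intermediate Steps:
F(O) = -108 - 12*O
W = -1/191910 (W = 1/((-108 - 12*(-163)) - 193758) = 1/((-108 + 1956) - 193758) = 1/(1848 - 193758) = 1/(-191910) = -1/191910 ≈ -5.2108e-6)
(A(579) - 255853)*(-30605 + W) = (-421 - 255853)*(-30605 - 1/191910) = -256274*(-5873405551/191910) = 752600567088487/95955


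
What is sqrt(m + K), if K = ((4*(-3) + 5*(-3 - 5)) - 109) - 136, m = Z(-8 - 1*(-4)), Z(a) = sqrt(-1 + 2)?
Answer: 2*I*sqrt(74) ≈ 17.205*I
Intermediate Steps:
Z(a) = 1 (Z(a) = sqrt(1) = 1)
m = 1
K = -297 (K = ((-12 + 5*(-8)) - 109) - 136 = ((-12 - 40) - 109) - 136 = (-52 - 109) - 136 = -161 - 136 = -297)
sqrt(m + K) = sqrt(1 - 297) = sqrt(-296) = 2*I*sqrt(74)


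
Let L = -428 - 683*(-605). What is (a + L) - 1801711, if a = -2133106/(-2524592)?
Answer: -1753232142951/1262296 ≈ -1.3889e+6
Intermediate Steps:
a = 1066553/1262296 (a = -2133106*(-1/2524592) = 1066553/1262296 ≈ 0.84493)
L = 412787 (L = -428 + 413215 = 412787)
(a + L) - 1801711 = (1066553/1262296 + 412787) - 1801711 = 521060445505/1262296 - 1801711 = -1753232142951/1262296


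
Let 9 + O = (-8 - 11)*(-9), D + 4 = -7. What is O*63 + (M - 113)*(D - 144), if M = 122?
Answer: 8811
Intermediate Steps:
D = -11 (D = -4 - 7 = -11)
O = 162 (O = -9 + (-8 - 11)*(-9) = -9 - 19*(-9) = -9 + 171 = 162)
O*63 + (M - 113)*(D - 144) = 162*63 + (122 - 113)*(-11 - 144) = 10206 + 9*(-155) = 10206 - 1395 = 8811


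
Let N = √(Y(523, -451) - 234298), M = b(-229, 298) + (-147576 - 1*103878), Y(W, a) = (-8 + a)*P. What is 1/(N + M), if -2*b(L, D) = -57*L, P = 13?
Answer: -1031922/266216714581 - 4*I*√240265/266216714581 ≈ -3.8762e-6 - 7.365e-9*I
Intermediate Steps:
Y(W, a) = -104 + 13*a (Y(W, a) = (-8 + a)*13 = -104 + 13*a)
b(L, D) = 57*L/2 (b(L, D) = -(-57)*L/2 = 57*L/2)
M = -515961/2 (M = (57/2)*(-229) + (-147576 - 1*103878) = -13053/2 + (-147576 - 103878) = -13053/2 - 251454 = -515961/2 ≈ -2.5798e+5)
N = I*√240265 (N = √((-104 + 13*(-451)) - 234298) = √((-104 - 5863) - 234298) = √(-5967 - 234298) = √(-240265) = I*√240265 ≈ 490.17*I)
1/(N + M) = 1/(I*√240265 - 515961/2) = 1/(-515961/2 + I*√240265)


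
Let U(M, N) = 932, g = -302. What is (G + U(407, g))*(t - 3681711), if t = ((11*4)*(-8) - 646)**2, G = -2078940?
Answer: 5580920631656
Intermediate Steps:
t = 996004 (t = (44*(-8) - 646)**2 = (-352 - 646)**2 = (-998)**2 = 996004)
(G + U(407, g))*(t - 3681711) = (-2078940 + 932)*(996004 - 3681711) = -2078008*(-2685707) = 5580920631656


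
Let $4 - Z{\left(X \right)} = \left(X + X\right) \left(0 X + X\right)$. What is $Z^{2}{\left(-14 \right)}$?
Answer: $150544$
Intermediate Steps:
$Z{\left(X \right)} = 4 - 2 X^{2}$ ($Z{\left(X \right)} = 4 - \left(X + X\right) \left(0 X + X\right) = 4 - 2 X \left(0 + X\right) = 4 - 2 X X = 4 - 2 X^{2}$)
$Z^{2}{\left(-14 \right)} = \left(4 - 2 \left(-14\right)^{2}\right)^{2} = \left(4 - 392\right)^{2} = \left(-388\right)^{2} = 150544$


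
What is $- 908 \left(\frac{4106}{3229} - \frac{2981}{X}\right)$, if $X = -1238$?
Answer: $- \frac{6677830158}{1998751} \approx -3341.0$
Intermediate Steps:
$- 908 \left(\frac{4106}{3229} - \frac{2981}{X}\right) = - 908 \left(\frac{4106}{3229} - \frac{2981}{-1238}\right) = - 908 \left(4106 \cdot \frac{1}{3229} - - \frac{2981}{1238}\right) = - 908 \left(\frac{4106}{3229} + \frac{2981}{1238}\right) = \left(-908\right) \frac{14708877}{3997502} = - \frac{6677830158}{1998751}$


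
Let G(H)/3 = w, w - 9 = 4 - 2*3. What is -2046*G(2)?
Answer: -42966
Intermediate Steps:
w = 7 (w = 9 + (4 - 2*3) = 9 + (4 - 6) = 9 - 2 = 7)
G(H) = 21 (G(H) = 3*7 = 21)
-2046*G(2) = -2046*21 = -42966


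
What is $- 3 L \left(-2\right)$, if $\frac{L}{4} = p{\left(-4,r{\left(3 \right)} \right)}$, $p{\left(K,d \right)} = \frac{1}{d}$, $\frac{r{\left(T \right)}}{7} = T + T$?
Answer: $\frac{4}{7} \approx 0.57143$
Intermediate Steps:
$r{\left(T \right)} = 14 T$ ($r{\left(T \right)} = 7 \left(T + T\right) = 7 \cdot 2 T = 14 T$)
$L = \frac{2}{21}$ ($L = \frac{4}{14 \cdot 3} = \frac{4}{42} = 4 \cdot \frac{1}{42} = \frac{2}{21} \approx 0.095238$)
$- 3 L \left(-2\right) = \left(-3\right) \frac{2}{21} \left(-2\right) = \left(- \frac{2}{7}\right) \left(-2\right) = \frac{4}{7}$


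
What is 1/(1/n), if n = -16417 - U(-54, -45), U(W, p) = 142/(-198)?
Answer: -1625212/99 ≈ -16416.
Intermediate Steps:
U(W, p) = -71/99 (U(W, p) = 142*(-1/198) = -71/99)
n = -1625212/99 (n = -16417 - 1*(-71/99) = -16417 + 71/99 = -1625212/99 ≈ -16416.)
1/(1/n) = 1/(1/(-1625212/99)) = 1/(-99/1625212) = -1625212/99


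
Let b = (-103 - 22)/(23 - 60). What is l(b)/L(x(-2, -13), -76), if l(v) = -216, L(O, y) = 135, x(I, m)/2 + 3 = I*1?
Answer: -8/5 ≈ -1.6000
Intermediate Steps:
x(I, m) = -6 + 2*I (x(I, m) = -6 + 2*(I*1) = -6 + 2*I)
b = 125/37 (b = -125/(-37) = -125*(-1/37) = 125/37 ≈ 3.3784)
l(b)/L(x(-2, -13), -76) = -216/135 = -216*1/135 = -8/5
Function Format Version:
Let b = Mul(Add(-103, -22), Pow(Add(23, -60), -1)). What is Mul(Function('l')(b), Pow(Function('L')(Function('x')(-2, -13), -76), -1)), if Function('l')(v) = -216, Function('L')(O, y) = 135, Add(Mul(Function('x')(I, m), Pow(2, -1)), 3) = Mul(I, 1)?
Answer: Rational(-8, 5) ≈ -1.6000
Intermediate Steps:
Function('x')(I, m) = Add(-6, Mul(2, I)) (Function('x')(I, m) = Add(-6, Mul(2, Mul(I, 1))) = Add(-6, Mul(2, I)))
b = Rational(125, 37) (b = Mul(-125, Pow(-37, -1)) = Mul(-125, Rational(-1, 37)) = Rational(125, 37) ≈ 3.3784)
Mul(Function('l')(b), Pow(Function('L')(Function('x')(-2, -13), -76), -1)) = Mul(-216, Pow(135, -1)) = Mul(-216, Rational(1, 135)) = Rational(-8, 5)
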